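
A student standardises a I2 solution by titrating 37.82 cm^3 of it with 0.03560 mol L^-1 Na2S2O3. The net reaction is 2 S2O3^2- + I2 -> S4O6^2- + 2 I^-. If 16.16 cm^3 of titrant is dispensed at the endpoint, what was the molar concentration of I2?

n(Na2S2O3) = 0.03560 x 0.01616 = 0.0005753 mol.
From the balanced equation, 2 mol Na2S2O3 reacts with 1 mol I2, so n(I2) = 0.0005753 x 1/2 = 0.0002876 mol.
[I2] = 0.0002876 / 0.03782 L = 0.00761 M.

0.00761 M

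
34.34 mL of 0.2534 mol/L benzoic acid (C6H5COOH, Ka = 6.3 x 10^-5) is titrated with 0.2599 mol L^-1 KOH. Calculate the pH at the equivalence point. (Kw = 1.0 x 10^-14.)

n(C6H5COOH) = 0.2534 x 0.03434 = 0.008702 mol; V(KOH) at equivalence = 0.008702/0.2599 = 0.03348 L.
At equivalence all the acid is converted to C6H5COO-; total volume = 0.03434 + 0.03348 = 0.06782 L, so [C6H5COO-] = 0.008702/0.06782 = 0.1283 M.
Kb = Kw/Ka = 1.0e-14 / 6.3 x 10^-5 = 1.59e-10.
[OH^-] = sqrt(Kb x [C6H5COO-]) = sqrt(1.59e-10 x 0.1283) = 4.51e-6 M.
pOH = 5.35, so pH = 14.00 - 5.35 = 8.65.

8.65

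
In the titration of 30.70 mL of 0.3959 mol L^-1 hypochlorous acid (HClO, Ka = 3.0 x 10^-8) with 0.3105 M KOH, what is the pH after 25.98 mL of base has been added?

Initial n(HClO) = 0.3959 x 0.03070 = 0.01215 mol.
n(KOH) added = 0.3105 x 0.02598 = 0.008067 mol, converting that many moles of HClO to ClO-.
Remaining n(HClO) = 0.004087 mol; n(ClO-) = 0.008067 mol.
By Henderson-Hasselbalch, pH = pKa + log([A^-]/[HA]) = 7.52 + log(0.008067/0.004087) = 7.52 + (+0.30) = 7.82.

7.82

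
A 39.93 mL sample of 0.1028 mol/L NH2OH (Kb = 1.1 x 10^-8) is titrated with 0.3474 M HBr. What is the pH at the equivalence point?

n(NH2OH) = 0.1028 x 0.03993 = 0.004105 mol; V(HBr) at equivalence = 0.004105/0.3474 = 0.01182 L.
At equivalence the base is fully converted to NH3OH+; total volume = 0.05175 L, so [NH3OH+] = 0.004105/0.05175 = 0.07933 M.
Ka(NH3OH+) = Kw/Kb = 1.0e-14 / 1.1 x 10^-8 = 9.09e-7.
[H^+] = sqrt(Ka x [NH3OH+]) = sqrt(9.09e-7 x 0.07933) = 0.000269 M.
pH = -log(0.000269) = 3.57.

3.57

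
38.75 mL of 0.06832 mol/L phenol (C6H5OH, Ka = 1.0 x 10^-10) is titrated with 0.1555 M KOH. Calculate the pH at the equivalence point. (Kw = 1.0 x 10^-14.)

n(C6H5OH) = 0.06832 x 0.03875 = 0.002647 mol; V(KOH) at equivalence = 0.002647/0.1555 = 0.01703 L.
At equivalence all the acid is converted to C6H5O-; total volume = 0.03875 + 0.01703 = 0.05578 L, so [C6H5O-] = 0.002647/0.05578 = 0.04747 M.
Kb = Kw/Ka = 1.0e-14 / 1.0 x 10^-10 = 0.000100.
[OH^-] = sqrt(Kb x [C6H5O-]) = sqrt(0.000100 x 0.04747) = 0.00218 M.
pOH = 2.66, so pH = 14.00 - 2.66 = 11.34.

11.34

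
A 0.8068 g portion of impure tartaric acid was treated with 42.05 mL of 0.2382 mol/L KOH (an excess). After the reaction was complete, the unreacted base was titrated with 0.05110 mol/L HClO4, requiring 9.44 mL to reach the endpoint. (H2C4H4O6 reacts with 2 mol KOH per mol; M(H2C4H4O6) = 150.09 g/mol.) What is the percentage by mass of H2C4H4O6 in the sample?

Total n(KOH) added = 0.2382 x 0.04205 = 0.01002 mol.
n(HClO4) used = 0.05110 x 0.009440 = 0.0004824 mol, which equals the excess n(KOH).
So n(KOH) consumed by the sample = 0.01002 - 0.0004824 = 0.009534 mol.
n(H2C4H4O6) = 0.009534 / 2 = 0.004767 mol.
mass H2C4H4O6 = 0.004767 x 150.09 = 0.7155 g, so %H2C4H4O6 = 0.7155/0.8068 x 100 = 88.7%.

88.7%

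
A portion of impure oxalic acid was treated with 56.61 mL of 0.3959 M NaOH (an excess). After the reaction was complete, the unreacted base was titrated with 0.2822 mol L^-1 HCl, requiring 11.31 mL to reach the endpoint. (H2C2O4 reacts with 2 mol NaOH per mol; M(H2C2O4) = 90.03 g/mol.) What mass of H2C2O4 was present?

Total n(NaOH) added = 0.3959 x 0.05661 = 0.02241 mol.
n(HCl) used = 0.2822 x 0.01131 = 0.003192 mol, which equals the excess n(NaOH).
So n(NaOH) consumed by the sample = 0.02241 - 0.003192 = 0.01922 mol.
n(H2C2O4) = 0.01922 / 2 = 0.009610 mol.
mass = 0.009610 mol x 90.03 g/mol = 0.865 g.

0.865 g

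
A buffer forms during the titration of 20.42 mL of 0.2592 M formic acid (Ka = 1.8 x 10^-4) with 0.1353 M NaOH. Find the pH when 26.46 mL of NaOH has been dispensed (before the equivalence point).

Initial n(HCOOH) = 0.2592 x 0.02042 = 0.005293 mol.
n(NaOH) added = 0.1353 x 0.02646 = 0.003580 mol, converting that many moles of HCOOH to HCOO-.
Remaining n(HCOOH) = 0.001713 mol; n(HCOO-) = 0.003580 mol.
By Henderson-Hasselbalch, pH = pKa + log([A^-]/[HA]) = 3.74 + log(0.003580/0.001713) = 3.74 + (+0.32) = 4.06.

4.06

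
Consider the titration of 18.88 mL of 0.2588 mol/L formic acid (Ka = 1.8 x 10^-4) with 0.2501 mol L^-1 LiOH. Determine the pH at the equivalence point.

8.42

n(HCOOH) = 0.2588 x 0.01888 = 0.004886 mol; V(LiOH) at equivalence = 0.004886/0.2501 = 0.01954 L.
At equivalence all the acid is converted to HCOO-; total volume = 0.01888 + 0.01954 = 0.03842 L, so [HCOO-] = 0.004886/0.03842 = 0.1272 M.
Kb = Kw/Ka = 1.0e-14 / 1.8 x 10^-4 = 5.56e-11.
[OH^-] = sqrt(Kb x [HCOO-]) = sqrt(5.56e-11 x 0.1272) = 2.66e-6 M.
pOH = 5.58, so pH = 14.00 - 5.58 = 8.42.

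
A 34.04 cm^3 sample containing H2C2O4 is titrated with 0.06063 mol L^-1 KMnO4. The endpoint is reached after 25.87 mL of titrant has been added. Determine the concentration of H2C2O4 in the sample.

0.115 M

n(KMnO4) = 0.06063 x 0.02587 = 0.001568 mol.
From the balanced equation, 2 mol KMnO4 reacts with 5 mol H2C2O4, so n(H2C2O4) = 0.001568 x 5/2 = 0.003921 mol.
[H2C2O4] = 0.003921 / 0.03404 L = 0.115 M.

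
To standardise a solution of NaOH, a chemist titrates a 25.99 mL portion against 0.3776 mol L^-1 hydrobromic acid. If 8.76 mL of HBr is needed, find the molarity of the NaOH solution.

0.127 M

n(HBr) delivered = 0.3776 x 0.008760 = 0.003308 mol.
For a 1:1 reaction, n(NaOH) = 0.003308 mol.
[NaOH] = 0.003308 mol / 0.02599 L = 0.127 M.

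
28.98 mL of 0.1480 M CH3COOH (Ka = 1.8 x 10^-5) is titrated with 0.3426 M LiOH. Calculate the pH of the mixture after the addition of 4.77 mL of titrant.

4.53

Initial n(CH3COOH) = 0.1480 x 0.02898 = 0.004289 mol.
n(LiOH) added = 0.3426 x 0.004770 = 0.001634 mol, converting that many moles of CH3COOH to CH3COO-.
Remaining n(CH3COOH) = 0.002655 mol; n(CH3COO-) = 0.001634 mol.
By Henderson-Hasselbalch, pH = pKa + log([A^-]/[HA]) = 4.74 + log(0.001634/0.002655) = 4.74 + (-0.21) = 4.53.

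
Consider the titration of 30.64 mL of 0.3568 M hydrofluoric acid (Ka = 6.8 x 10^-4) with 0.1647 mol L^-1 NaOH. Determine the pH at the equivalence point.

8.11

n(HF) = 0.3568 x 0.03064 = 0.01093 mol; V(NaOH) at equivalence = 0.01093/0.1647 = 0.06638 L.
At equivalence all the acid is converted to F-; total volume = 0.03064 + 0.06638 = 0.09702 L, so [F-] = 0.01093/0.09702 = 0.1127 M.
Kb = Kw/Ka = 1.0e-14 / 6.8 x 10^-4 = 1.47e-11.
[OH^-] = sqrt(Kb x [F-]) = sqrt(1.47e-11 x 0.1127) = 1.29e-6 M.
pOH = 5.89, so pH = 14.00 - 5.89 = 8.11.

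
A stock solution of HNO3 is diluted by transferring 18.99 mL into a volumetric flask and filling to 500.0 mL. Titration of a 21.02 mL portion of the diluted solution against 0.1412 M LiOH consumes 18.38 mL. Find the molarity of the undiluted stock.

3.25 M

n(LiOH) = 0.1412 x 0.01838 = 0.002595 mol.
n(HNO3) in the aliquot = 0.002595 mol.
[diluted HNO3] = 0.002595 / 0.02102 = 0.1235 M.
Dilution factor = 500.0/18.99 = 26.33, so [stock] = 0.1235 x 26.33 = 3.25 M.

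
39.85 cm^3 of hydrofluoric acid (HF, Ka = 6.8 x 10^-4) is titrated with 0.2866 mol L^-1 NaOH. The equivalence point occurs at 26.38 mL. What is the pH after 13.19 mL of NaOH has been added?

3.17

13.19 mL is exactly half the equivalence volume (26.38/2), i.e. the half-equivalence point.
There, n(HA) = n(A^-), so pH = pKa = -log(6.8 x 10^-4) = 3.17.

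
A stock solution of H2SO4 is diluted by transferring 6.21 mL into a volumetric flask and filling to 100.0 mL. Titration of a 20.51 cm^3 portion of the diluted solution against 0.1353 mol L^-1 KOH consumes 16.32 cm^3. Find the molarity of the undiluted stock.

n(KOH) = 0.1353 x 0.01632 = 0.002208 mol.
n(H2SO4) in the aliquot = 0.002208 x 1/2 = 0.001104 mol.
[diluted H2SO4] = 0.001104 / 0.02051 = 0.05383 M.
Dilution factor = 100.0/6.210 = 16.10, so [stock] = 0.05383 x 16.10 = 0.867 M.

0.867 M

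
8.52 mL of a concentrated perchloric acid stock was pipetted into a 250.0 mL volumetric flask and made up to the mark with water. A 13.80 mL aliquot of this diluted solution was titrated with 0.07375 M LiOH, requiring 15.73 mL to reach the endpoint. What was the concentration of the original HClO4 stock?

2.47 M

n(LiOH) = 0.07375 x 0.01573 = 0.001160 mol.
n(HClO4) in the aliquot = 0.001160 mol.
[diluted HClO4] = 0.001160 / 0.01380 = 0.08406 M.
Dilution factor = 250.0/8.520 = 29.34, so [stock] = 0.08406 x 29.34 = 2.47 M.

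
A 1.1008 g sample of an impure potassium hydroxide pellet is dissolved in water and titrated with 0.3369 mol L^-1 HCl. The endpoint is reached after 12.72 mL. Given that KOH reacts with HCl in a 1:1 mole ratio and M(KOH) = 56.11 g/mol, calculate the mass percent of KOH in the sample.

n(HCl) = 0.3369 x 0.01272 = 0.004285 mol.
n(KOH) = 0.004285 / 1 = 0.004285 mol.
mass of KOH = 0.004285 x 56.11 = 0.2405 g.
% purity = 0.2405 / 1.1008 x 100 = 21.8%.

21.8%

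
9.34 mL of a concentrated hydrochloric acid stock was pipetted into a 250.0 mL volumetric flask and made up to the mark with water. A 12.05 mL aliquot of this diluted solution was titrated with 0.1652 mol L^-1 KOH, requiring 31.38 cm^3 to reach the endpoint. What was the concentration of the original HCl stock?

n(KOH) = 0.1652 x 0.03138 = 0.005184 mol.
n(HCl) in the aliquot = 0.005184 mol.
[diluted HCl] = 0.005184 / 0.01205 = 0.4302 M.
Dilution factor = 250.0/9.340 = 26.77, so [stock] = 0.4302 x 26.77 = 11.5 M.

11.5 M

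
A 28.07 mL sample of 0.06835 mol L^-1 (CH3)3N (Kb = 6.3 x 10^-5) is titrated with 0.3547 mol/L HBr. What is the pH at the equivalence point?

n((CH3)3N) = 0.06835 x 0.02807 = 0.001919 mol; V(HBr) at equivalence = 0.001919/0.3547 = 0.005409 L.
At equivalence the base is fully converted to (CH3)3NH+; total volume = 0.03348 L, so [(CH3)3NH+] = 0.001919/0.03348 = 0.05731 M.
Ka((CH3)3NH+) = Kw/Kb = 1.0e-14 / 6.3 x 10^-5 = 1.59e-10.
[H^+] = sqrt(Ka x [(CH3)3NH+]) = sqrt(1.59e-10 x 0.05731) = 3.02e-6 M.
pH = -log(3.02e-6) = 5.52.

5.52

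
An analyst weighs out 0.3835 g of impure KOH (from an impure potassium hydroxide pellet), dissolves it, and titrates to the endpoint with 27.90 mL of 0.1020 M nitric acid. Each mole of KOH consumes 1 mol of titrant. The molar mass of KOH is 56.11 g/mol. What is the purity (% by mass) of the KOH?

n(HNO3) = 0.1020 x 0.02790 = 0.002846 mol.
n(KOH) = 0.002846 / 1 = 0.002846 mol.
mass of KOH = 0.002846 x 56.11 = 0.1597 g.
% purity = 0.1597 / 0.3835 x 100 = 41.6%.

41.6%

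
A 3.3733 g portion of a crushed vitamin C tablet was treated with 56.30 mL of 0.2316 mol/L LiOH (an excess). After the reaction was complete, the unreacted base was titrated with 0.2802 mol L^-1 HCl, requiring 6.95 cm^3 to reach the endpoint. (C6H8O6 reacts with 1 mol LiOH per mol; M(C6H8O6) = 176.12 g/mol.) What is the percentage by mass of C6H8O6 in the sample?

Total n(LiOH) added = 0.2316 x 0.05630 = 0.01304 mol.
n(HCl) used = 0.2802 x 0.006950 = 0.001947 mol, which equals the excess n(LiOH).
So n(LiOH) consumed by the sample = 0.01304 - 0.001947 = 0.01109 mol.
n(C6H8O6) = 0.01109 / 1 = 0.01109 mol.
mass C6H8O6 = 0.01109 x 176.12 = 1.953 g, so %C6H8O6 = 1.953/3.3733 x 100 = 57.9%.

57.9%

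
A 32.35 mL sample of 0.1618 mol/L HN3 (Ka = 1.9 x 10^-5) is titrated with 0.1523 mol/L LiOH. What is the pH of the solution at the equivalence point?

8.81

n(HN3) = 0.1618 x 0.03235 = 0.005234 mol; V(LiOH) at equivalence = 0.005234/0.1523 = 0.03437 L.
At equivalence all the acid is converted to N3-; total volume = 0.03235 + 0.03437 = 0.06672 L, so [N3-] = 0.005234/0.06672 = 0.07845 M.
Kb = Kw/Ka = 1.0e-14 / 1.9 x 10^-5 = 5.26e-10.
[OH^-] = sqrt(Kb x [N3-]) = sqrt(5.26e-10 x 0.07845) = 6.43e-6 M.
pOH = 5.19, so pH = 14.00 - 5.19 = 8.81.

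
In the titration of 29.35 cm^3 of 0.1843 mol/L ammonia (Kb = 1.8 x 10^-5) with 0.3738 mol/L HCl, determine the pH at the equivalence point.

n(NH3) = 0.1843 x 0.02935 = 0.005409 mol; V(HCl) at equivalence = 0.005409/0.3738 = 0.01447 L.
At equivalence the base is fully converted to NH4+; total volume = 0.04382 L, so [NH4+] = 0.005409/0.04382 = 0.1234 M.
Ka(NH4+) = Kw/Kb = 1.0e-14 / 1.8 x 10^-5 = 5.56e-10.
[H^+] = sqrt(Ka x [NH4+]) = sqrt(5.56e-10 x 0.1234) = 8.28e-6 M.
pH = -log(8.28e-6) = 5.08.

5.08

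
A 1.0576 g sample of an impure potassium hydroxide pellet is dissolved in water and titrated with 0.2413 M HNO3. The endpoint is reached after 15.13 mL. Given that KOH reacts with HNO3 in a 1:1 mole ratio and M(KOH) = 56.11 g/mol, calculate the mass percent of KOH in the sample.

19.4%

n(HNO3) = 0.2413 x 0.01513 = 0.003651 mol.
n(KOH) = 0.003651 / 1 = 0.003651 mol.
mass of KOH = 0.003651 x 56.11 = 0.2049 g.
% purity = 0.2049 / 1.0576 x 100 = 19.4%.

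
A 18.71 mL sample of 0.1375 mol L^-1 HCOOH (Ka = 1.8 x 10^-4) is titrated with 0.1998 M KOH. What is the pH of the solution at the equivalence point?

8.33

n(HCOOH) = 0.1375 x 0.01871 = 0.002573 mol; V(KOH) at equivalence = 0.002573/0.1998 = 0.01288 L.
At equivalence all the acid is converted to HCOO-; total volume = 0.01871 + 0.01288 = 0.03159 L, so [HCOO-] = 0.002573/0.03159 = 0.08145 M.
Kb = Kw/Ka = 1.0e-14 / 1.8 x 10^-4 = 5.56e-11.
[OH^-] = sqrt(Kb x [HCOO-]) = sqrt(5.56e-11 x 0.08145) = 2.13e-6 M.
pOH = 5.67, so pH = 14.00 - 5.67 = 8.33.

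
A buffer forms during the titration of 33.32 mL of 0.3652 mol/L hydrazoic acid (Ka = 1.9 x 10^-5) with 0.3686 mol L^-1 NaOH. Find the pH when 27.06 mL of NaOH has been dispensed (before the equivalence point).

5.38

Initial n(HN3) = 0.3652 x 0.03332 = 0.01217 mol.
n(NaOH) added = 0.3686 x 0.02706 = 0.009974 mol, converting that many moles of HN3 to N3-.
Remaining n(HN3) = 0.002194 mol; n(N3-) = 0.009974 mol.
By Henderson-Hasselbalch, pH = pKa + log([A^-]/[HA]) = 4.72 + log(0.009974/0.002194) = 4.72 + (+0.66) = 5.38.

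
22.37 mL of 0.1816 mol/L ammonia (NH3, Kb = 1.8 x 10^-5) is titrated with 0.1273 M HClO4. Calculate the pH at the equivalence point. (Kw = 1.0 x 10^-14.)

5.19

n(NH3) = 0.1816 x 0.02237 = 0.004062 mol; V(HClO4) at equivalence = 0.004062/0.1273 = 0.03191 L.
At equivalence the base is fully converted to NH4+; total volume = 0.05428 L, so [NH4+] = 0.004062/0.05428 = 0.07484 M.
Ka(NH4+) = Kw/Kb = 1.0e-14 / 1.8 x 10^-5 = 5.56e-10.
[H^+] = sqrt(Ka x [NH4+]) = sqrt(5.56e-10 x 0.07484) = 6.45e-6 M.
pH = -log(6.45e-6) = 5.19.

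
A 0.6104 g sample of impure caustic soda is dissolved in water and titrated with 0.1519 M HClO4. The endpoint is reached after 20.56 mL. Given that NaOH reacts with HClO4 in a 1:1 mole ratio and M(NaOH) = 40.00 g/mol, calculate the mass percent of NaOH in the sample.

20.5%

n(HClO4) = 0.1519 x 0.02056 = 0.003123 mol.
n(NaOH) = 0.003123 / 1 = 0.003123 mol.
mass of NaOH = 0.003123 x 40.00 = 0.1249 g.
% purity = 0.1249 / 0.6104 x 100 = 20.5%.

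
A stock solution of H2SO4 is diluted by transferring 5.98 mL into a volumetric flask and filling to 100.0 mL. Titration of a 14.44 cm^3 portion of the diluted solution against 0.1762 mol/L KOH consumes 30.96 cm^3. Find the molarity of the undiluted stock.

3.16 M

n(KOH) = 0.1762 x 0.03096 = 0.005455 mol.
n(H2SO4) in the aliquot = 0.005455 x 1/2 = 0.002728 mol.
[diluted H2SO4] = 0.002728 / 0.01444 = 0.1889 M.
Dilution factor = 100.0/5.980 = 16.72, so [stock] = 0.1889 x 16.72 = 3.16 M.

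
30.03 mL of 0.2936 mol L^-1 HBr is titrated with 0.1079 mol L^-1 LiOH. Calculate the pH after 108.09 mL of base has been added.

n(acid) = 0.2936 x 0.03003 = 0.008817 mol; n(LiOH) added = 0.1079 x 0.1081 = 0.01166 mol.
Base is in excess by 0.01166 - 0.008817 = 0.002846 mol in a total volume of 0.1381 L.
[OH^-] = 0.002846/0.1381 = 0.02061 M, so pOH = 1.69 and pH = 14.00 - 1.69 = 12.31.

12.31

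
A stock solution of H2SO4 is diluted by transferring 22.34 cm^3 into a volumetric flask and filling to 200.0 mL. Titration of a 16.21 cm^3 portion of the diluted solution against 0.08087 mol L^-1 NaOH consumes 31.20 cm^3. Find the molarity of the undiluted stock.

n(NaOH) = 0.08087 x 0.03120 = 0.002523 mol.
n(H2SO4) in the aliquot = 0.002523 x 1/2 = 0.001262 mol.
[diluted H2SO4] = 0.001262 / 0.01621 = 0.07783 M.
Dilution factor = 200.0/22.34 = 8.953, so [stock] = 0.07783 x 8.953 = 0.697 M.

0.697 M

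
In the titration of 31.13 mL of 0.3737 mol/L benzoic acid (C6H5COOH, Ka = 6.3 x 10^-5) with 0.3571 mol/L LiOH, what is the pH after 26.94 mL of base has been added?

4.88

Initial n(C6H5COOH) = 0.3737 x 0.03113 = 0.01163 mol.
n(LiOH) added = 0.3571 x 0.02694 = 0.009620 mol, converting that many moles of C6H5COOH to C6H5COO-.
Remaining n(C6H5COOH) = 0.002013 mol; n(C6H5COO-) = 0.009620 mol.
By Henderson-Hasselbalch, pH = pKa + log([A^-]/[HA]) = 4.20 + log(0.009620/0.002013) = 4.20 + (+0.68) = 4.88.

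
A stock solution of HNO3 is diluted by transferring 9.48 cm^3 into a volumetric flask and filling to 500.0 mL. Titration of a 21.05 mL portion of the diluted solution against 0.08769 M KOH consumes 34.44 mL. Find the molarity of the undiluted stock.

7.57 M

n(KOH) = 0.08769 x 0.03444 = 0.003020 mol.
n(HNO3) in the aliquot = 0.003020 mol.
[diluted HNO3] = 0.003020 / 0.02105 = 0.1435 M.
Dilution factor = 500.0/9.480 = 52.74, so [stock] = 0.1435 x 52.74 = 7.57 M.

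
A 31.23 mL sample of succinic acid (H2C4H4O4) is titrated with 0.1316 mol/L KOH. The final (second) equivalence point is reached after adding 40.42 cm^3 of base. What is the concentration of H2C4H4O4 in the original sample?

0.0852 M

n(KOH) = 0.1316 x 0.04042 = 0.005319 mol.
At the final (second) equivalence point, 2 mol OH^- react per mol H2C4H4O4, so n(H2C4H4O4) = 0.005319 / 2 = 0.002660 mol.
[H2C4H4O4] = 0.002660 / 0.03123 L = 0.0852 M.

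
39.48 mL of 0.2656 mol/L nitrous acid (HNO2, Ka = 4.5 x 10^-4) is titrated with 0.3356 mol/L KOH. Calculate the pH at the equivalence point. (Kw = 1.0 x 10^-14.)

8.26

n(HNO2) = 0.2656 x 0.03948 = 0.01049 mol; V(KOH) at equivalence = 0.01049/0.3356 = 0.03125 L.
At equivalence all the acid is converted to NO2-; total volume = 0.03948 + 0.03125 = 0.07073 L, so [NO2-] = 0.01049/0.07073 = 0.1483 M.
Kb = Kw/Ka = 1.0e-14 / 4.5 x 10^-4 = 2.22e-11.
[OH^-] = sqrt(Kb x [NO2-]) = sqrt(2.22e-11 x 0.1483) = 1.82e-6 M.
pOH = 5.74, so pH = 14.00 - 5.74 = 8.26.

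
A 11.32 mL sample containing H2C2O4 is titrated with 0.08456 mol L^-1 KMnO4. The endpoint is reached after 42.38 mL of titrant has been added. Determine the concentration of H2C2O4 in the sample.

n(KMnO4) = 0.08456 x 0.04238 = 0.003584 mol.
From the balanced equation, 2 mol KMnO4 reacts with 5 mol H2C2O4, so n(H2C2O4) = 0.003584 x 5/2 = 0.008959 mol.
[H2C2O4] = 0.008959 / 0.01132 L = 0.791 M.

0.791 M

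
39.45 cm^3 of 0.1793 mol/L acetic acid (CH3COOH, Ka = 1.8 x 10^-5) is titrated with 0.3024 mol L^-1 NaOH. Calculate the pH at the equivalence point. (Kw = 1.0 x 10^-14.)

8.90

n(CH3COOH) = 0.1793 x 0.03945 = 0.007073 mol; V(NaOH) at equivalence = 0.007073/0.3024 = 0.02339 L.
At equivalence all the acid is converted to CH3COO-; total volume = 0.03945 + 0.02339 = 0.06284 L, so [CH3COO-] = 0.007073/0.06284 = 0.1126 M.
Kb = Kw/Ka = 1.0e-14 / 1.8 x 10^-5 = 5.56e-10.
[OH^-] = sqrt(Kb x [CH3COO-]) = sqrt(5.56e-10 x 0.1126) = 7.91e-6 M.
pOH = 5.10, so pH = 14.00 - 5.10 = 8.90.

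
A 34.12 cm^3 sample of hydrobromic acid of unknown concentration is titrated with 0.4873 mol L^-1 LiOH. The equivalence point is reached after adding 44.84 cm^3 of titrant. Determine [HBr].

n(LiOH) delivered = 0.4873 x 0.04484 = 0.02185 mol.
For a 1:1 reaction, n(HBr) = 0.02185 mol.
[HBr] = 0.02185 mol / 0.03412 L = 0.640 M.

0.640 M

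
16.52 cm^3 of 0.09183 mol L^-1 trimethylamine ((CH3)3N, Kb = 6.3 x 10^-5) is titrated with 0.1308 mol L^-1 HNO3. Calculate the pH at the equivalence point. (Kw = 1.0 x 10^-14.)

5.53

n((CH3)3N) = 0.09183 x 0.01652 = 0.001517 mol; V(HNO3) at equivalence = 0.001517/0.1308 = 0.01160 L.
At equivalence the base is fully converted to (CH3)3NH+; total volume = 0.02812 L, so [(CH3)3NH+] = 0.001517/0.02812 = 0.05395 M.
Ka((CH3)3NH+) = Kw/Kb = 1.0e-14 / 6.3 x 10^-5 = 1.59e-10.
[H^+] = sqrt(Ka x [(CH3)3NH+]) = sqrt(1.59e-10 x 0.05395) = 2.93e-6 M.
pH = -log(2.93e-6) = 5.53.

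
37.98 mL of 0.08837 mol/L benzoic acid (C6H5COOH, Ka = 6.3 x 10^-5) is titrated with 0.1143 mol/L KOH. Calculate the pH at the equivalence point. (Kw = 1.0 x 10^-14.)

n(C6H5COOH) = 0.08837 x 0.03798 = 0.003356 mol; V(KOH) at equivalence = 0.003356/0.1143 = 0.02936 L.
At equivalence all the acid is converted to C6H5COO-; total volume = 0.03798 + 0.02936 = 0.06734 L, so [C6H5COO-] = 0.003356/0.06734 = 0.04984 M.
Kb = Kw/Ka = 1.0e-14 / 6.3 x 10^-5 = 1.59e-10.
[OH^-] = sqrt(Kb x [C6H5COO-]) = sqrt(1.59e-10 x 0.04984) = 2.81e-6 M.
pOH = 5.55, so pH = 14.00 - 5.55 = 8.45.

8.45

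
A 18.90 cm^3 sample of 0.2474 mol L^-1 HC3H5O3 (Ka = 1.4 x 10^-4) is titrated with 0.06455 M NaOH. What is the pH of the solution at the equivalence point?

n(HC3H5O3) = 0.2474 x 0.01890 = 0.004676 mol; V(NaOH) at equivalence = 0.004676/0.06455 = 0.07244 L.
At equivalence all the acid is converted to C3H5O3-; total volume = 0.01890 + 0.07244 = 0.09134 L, so [C3H5O3-] = 0.004676/0.09134 = 0.05119 M.
Kb = Kw/Ka = 1.0e-14 / 1.4 x 10^-4 = 7.14e-11.
[OH^-] = sqrt(Kb x [C3H5O3-]) = sqrt(7.14e-11 x 0.05119) = 1.91e-6 M.
pOH = 5.72, so pH = 14.00 - 5.72 = 8.28.

8.28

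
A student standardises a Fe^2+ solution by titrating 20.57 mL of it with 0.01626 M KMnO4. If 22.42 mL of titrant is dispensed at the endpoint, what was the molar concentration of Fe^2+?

n(KMnO4) = 0.01626 x 0.02242 = 0.0003645 mol.
From the balanced equation, 1 mol KMnO4 reacts with 5 mol Fe^2+, so n(Fe^2+) = 0.0003645 x 5/1 = 0.001823 mol.
[Fe^2+] = 0.001823 / 0.02057 L = 0.0886 M.

0.0886 M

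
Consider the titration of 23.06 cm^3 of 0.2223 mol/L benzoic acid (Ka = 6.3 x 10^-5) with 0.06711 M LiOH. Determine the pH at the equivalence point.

n(C6H5COOH) = 0.2223 x 0.02306 = 0.005126 mol; V(LiOH) at equivalence = 0.005126/0.06711 = 0.07639 L.
At equivalence all the acid is converted to C6H5COO-; total volume = 0.02306 + 0.07639 = 0.09945 L, so [C6H5COO-] = 0.005126/0.09945 = 0.05155 M.
Kb = Kw/Ka = 1.0e-14 / 6.3 x 10^-5 = 1.59e-10.
[OH^-] = sqrt(Kb x [C6H5COO-]) = sqrt(1.59e-10 x 0.05155) = 2.86e-6 M.
pOH = 5.54, so pH = 14.00 - 5.54 = 8.46.

8.46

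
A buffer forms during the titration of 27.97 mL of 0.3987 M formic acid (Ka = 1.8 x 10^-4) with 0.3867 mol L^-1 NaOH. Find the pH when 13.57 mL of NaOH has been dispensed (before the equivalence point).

3.69

Initial n(HCOOH) = 0.3987 x 0.02797 = 0.01115 mol.
n(NaOH) added = 0.3867 x 0.01357 = 0.005248 mol, converting that many moles of HCOOH to HCOO-.
Remaining n(HCOOH) = 0.005904 mol; n(HCOO-) = 0.005248 mol.
By Henderson-Hasselbalch, pH = pKa + log([A^-]/[HA]) = 3.74 + log(0.005248/0.005904) = 3.74 + (-0.05) = 3.69.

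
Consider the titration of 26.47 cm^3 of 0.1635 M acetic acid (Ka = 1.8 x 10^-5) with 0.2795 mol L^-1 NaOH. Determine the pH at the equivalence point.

8.88

n(CH3COOH) = 0.1635 x 0.02647 = 0.004328 mol; V(NaOH) at equivalence = 0.004328/0.2795 = 0.01548 L.
At equivalence all the acid is converted to CH3COO-; total volume = 0.02647 + 0.01548 = 0.04195 L, so [CH3COO-] = 0.004328/0.04195 = 0.1032 M.
Kb = Kw/Ka = 1.0e-14 / 1.8 x 10^-5 = 5.56e-10.
[OH^-] = sqrt(Kb x [CH3COO-]) = sqrt(5.56e-10 x 0.1032) = 7.57e-6 M.
pOH = 5.12, so pH = 14.00 - 5.12 = 8.88.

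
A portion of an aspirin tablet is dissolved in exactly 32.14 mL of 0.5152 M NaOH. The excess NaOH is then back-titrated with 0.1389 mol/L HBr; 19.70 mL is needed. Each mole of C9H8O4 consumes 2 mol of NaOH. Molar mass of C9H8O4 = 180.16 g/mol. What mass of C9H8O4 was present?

1.25 g

Total n(NaOH) added = 0.5152 x 0.03214 = 0.01656 mol.
n(HBr) used = 0.1389 x 0.01970 = 0.002736 mol, which equals the excess n(NaOH).
So n(NaOH) consumed by the sample = 0.01656 - 0.002736 = 0.01382 mol.
n(C9H8O4) = 0.01382 / 2 = 0.006911 mol.
mass = 0.006911 mol x 180.16 g/mol = 1.25 g.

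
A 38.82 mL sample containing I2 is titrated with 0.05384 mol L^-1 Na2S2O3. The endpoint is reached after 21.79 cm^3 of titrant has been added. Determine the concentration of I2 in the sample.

0.0151 M

n(Na2S2O3) = 0.05384 x 0.02179 = 0.001173 mol.
From the balanced equation, 2 mol Na2S2O3 reacts with 1 mol I2, so n(I2) = 0.001173 x 1/2 = 0.0005866 mol.
[I2] = 0.0005866 / 0.03882 L = 0.0151 M.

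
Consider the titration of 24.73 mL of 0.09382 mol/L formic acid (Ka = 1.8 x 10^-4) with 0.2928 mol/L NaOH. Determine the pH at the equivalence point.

8.30

n(HCOOH) = 0.09382 x 0.02473 = 0.002320 mol; V(NaOH) at equivalence = 0.002320/0.2928 = 0.007924 L.
At equivalence all the acid is converted to HCOO-; total volume = 0.02473 + 0.007924 = 0.03265 L, so [HCOO-] = 0.002320/0.03265 = 0.07105 M.
Kb = Kw/Ka = 1.0e-14 / 1.8 x 10^-4 = 5.56e-11.
[OH^-] = sqrt(Kb x [HCOO-]) = sqrt(5.56e-11 x 0.07105) = 1.99e-6 M.
pOH = 5.70, so pH = 14.00 - 5.70 = 8.30.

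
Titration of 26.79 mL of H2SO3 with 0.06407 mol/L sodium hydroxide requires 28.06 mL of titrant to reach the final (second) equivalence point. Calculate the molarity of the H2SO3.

n(NaOH) = 0.06407 x 0.02806 = 0.001798 mol.
At the final (second) equivalence point, 2 mol OH^- react per mol H2SO3, so n(H2SO3) = 0.001798 / 2 = 0.0008989 mol.
[H2SO3] = 0.0008989 / 0.02679 L = 0.0336 M.

0.0336 M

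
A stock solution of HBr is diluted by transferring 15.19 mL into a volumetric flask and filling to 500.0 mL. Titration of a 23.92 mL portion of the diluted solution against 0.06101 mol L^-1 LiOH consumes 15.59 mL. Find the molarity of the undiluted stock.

n(LiOH) = 0.06101 x 0.01559 = 0.0009511 mol.
n(HBr) in the aliquot = 0.0009511 mol.
[diluted HBr] = 0.0009511 / 0.02392 = 0.03976 M.
Dilution factor = 500.0/15.19 = 32.92, so [stock] = 0.03976 x 32.92 = 1.31 M.

1.31 M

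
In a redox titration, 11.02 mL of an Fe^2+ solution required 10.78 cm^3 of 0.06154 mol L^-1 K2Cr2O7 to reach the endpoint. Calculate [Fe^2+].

0.361 M

n(K2Cr2O7) = 0.06154 x 0.01078 = 0.0006634 mol.
From the balanced equation, 1 mol K2Cr2O7 reacts with 6 mol Fe^2+, so n(Fe^2+) = 0.0006634 x 6/1 = 0.003980 mol.
[Fe^2+] = 0.003980 / 0.01102 L = 0.361 M.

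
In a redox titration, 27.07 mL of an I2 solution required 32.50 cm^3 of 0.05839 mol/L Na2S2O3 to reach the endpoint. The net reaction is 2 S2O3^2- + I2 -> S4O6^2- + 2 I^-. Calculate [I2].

n(Na2S2O3) = 0.05839 x 0.03250 = 0.001898 mol.
From the balanced equation, 2 mol Na2S2O3 reacts with 1 mol I2, so n(I2) = 0.001898 x 1/2 = 0.0009488 mol.
[I2] = 0.0009488 / 0.02707 L = 0.0351 M.

0.0351 M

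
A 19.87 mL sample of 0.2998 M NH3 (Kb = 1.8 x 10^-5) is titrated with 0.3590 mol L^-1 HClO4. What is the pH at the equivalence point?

5.02

n(NH3) = 0.2998 x 0.01987 = 0.005957 mol; V(HClO4) at equivalence = 0.005957/0.3590 = 0.01659 L.
At equivalence the base is fully converted to NH4+; total volume = 0.03646 L, so [NH4+] = 0.005957/0.03646 = 0.1634 M.
Ka(NH4+) = Kw/Kb = 1.0e-14 / 1.8 x 10^-5 = 5.56e-10.
[H^+] = sqrt(Ka x [NH4+]) = sqrt(5.56e-10 x 0.1634) = 9.53e-6 M.
pH = -log(9.53e-6) = 5.02.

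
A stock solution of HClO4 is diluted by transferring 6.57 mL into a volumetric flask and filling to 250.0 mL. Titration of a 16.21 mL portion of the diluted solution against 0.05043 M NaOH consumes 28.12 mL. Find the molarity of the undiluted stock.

3.33 M

n(NaOH) = 0.05043 x 0.02812 = 0.001418 mol.
n(HClO4) in the aliquot = 0.001418 mol.
[diluted HClO4] = 0.001418 / 0.01621 = 0.08748 M.
Dilution factor = 250.0/6.570 = 38.05, so [stock] = 0.08748 x 38.05 = 3.33 M.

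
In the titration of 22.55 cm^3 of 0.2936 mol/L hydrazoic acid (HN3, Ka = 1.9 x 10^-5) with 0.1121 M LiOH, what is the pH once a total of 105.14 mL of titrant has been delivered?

n(acid) = 0.2936 x 0.02255 = 0.006621 mol; n(LiOH) added = 0.1121 x 0.1051 = 0.01179 mol.
Base is in excess by 0.01179 - 0.006621 = 0.005166 mol in a total volume of 0.1277 L.
[OH^-] = 0.005166/0.1277 = 0.04045 M, so pOH = 1.39 and pH = 14.00 - 1.39 = 12.61.

12.61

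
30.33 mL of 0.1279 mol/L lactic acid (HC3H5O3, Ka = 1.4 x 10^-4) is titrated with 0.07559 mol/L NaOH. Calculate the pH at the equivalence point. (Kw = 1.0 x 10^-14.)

8.27

n(HC3H5O3) = 0.1279 x 0.03033 = 0.003879 mol; V(NaOH) at equivalence = 0.003879/0.07559 = 0.05132 L.
At equivalence all the acid is converted to C3H5O3-; total volume = 0.03033 + 0.05132 = 0.08165 L, so [C3H5O3-] = 0.003879/0.08165 = 0.04751 M.
Kb = Kw/Ka = 1.0e-14 / 1.4 x 10^-4 = 7.14e-11.
[OH^-] = sqrt(Kb x [C3H5O3-]) = sqrt(7.14e-11 x 0.04751) = 1.84e-6 M.
pOH = 5.73, so pH = 14.00 - 5.73 = 8.27.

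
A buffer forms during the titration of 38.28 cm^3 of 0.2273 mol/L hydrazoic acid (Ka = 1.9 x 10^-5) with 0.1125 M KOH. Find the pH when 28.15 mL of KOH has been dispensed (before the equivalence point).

Initial n(HN3) = 0.2273 x 0.03828 = 0.008701 mol.
n(KOH) added = 0.1125 x 0.02815 = 0.003167 mol, converting that many moles of HN3 to N3-.
Remaining n(HN3) = 0.005534 mol; n(N3-) = 0.003167 mol.
By Henderson-Hasselbalch, pH = pKa + log([A^-]/[HA]) = 4.72 + log(0.003167/0.005534) = 4.72 + (-0.24) = 4.48.

4.48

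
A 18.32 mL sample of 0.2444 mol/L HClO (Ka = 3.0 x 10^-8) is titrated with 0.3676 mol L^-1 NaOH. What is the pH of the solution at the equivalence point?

10.34

n(HClO) = 0.2444 x 0.01832 = 0.004477 mol; V(NaOH) at equivalence = 0.004477/0.3676 = 0.01218 L.
At equivalence all the acid is converted to ClO-; total volume = 0.01832 + 0.01218 = 0.03050 L, so [ClO-] = 0.004477/0.03050 = 0.1468 M.
Kb = Kw/Ka = 1.0e-14 / 3.0 x 10^-8 = 3.33e-7.
[OH^-] = sqrt(Kb x [ClO-]) = sqrt(3.33e-7 x 0.1468) = 0.000221 M.
pOH = 3.66, so pH = 14.00 - 3.66 = 10.34.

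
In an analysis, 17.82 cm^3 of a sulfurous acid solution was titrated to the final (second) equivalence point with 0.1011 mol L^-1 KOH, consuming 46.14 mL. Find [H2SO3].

0.131 M

n(KOH) = 0.1011 x 0.04614 = 0.004665 mol.
At the final (second) equivalence point, 2 mol OH^- react per mol H2SO3, so n(H2SO3) = 0.004665 / 2 = 0.002332 mol.
[H2SO3] = 0.002332 / 0.01782 L = 0.131 M.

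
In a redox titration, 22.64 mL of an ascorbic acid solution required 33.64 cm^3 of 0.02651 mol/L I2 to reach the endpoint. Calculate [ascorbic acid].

n(I2) = 0.02651 x 0.03364 = 0.0008918 mol.
From the balanced equation, 1 mol I2 reacts with 1 mol ascorbic acid, so n(ascorbic acid) = 0.0008918 x 1/1 = 0.0008918 mol.
[ascorbic acid] = 0.0008918 / 0.02264 L = 0.0394 M.

0.0394 M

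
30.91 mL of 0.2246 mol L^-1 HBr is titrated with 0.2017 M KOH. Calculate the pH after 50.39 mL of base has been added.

n(acid) = 0.2246 x 0.03091 = 0.006942 mol; n(KOH) added = 0.2017 x 0.05039 = 0.01016 mol.
Base is in excess by 0.01016 - 0.006942 = 0.003221 mol in a total volume of 0.08130 L.
[OH^-] = 0.003221/0.08130 = 0.03962 M, so pOH = 1.40 and pH = 14.00 - 1.40 = 12.60.

12.60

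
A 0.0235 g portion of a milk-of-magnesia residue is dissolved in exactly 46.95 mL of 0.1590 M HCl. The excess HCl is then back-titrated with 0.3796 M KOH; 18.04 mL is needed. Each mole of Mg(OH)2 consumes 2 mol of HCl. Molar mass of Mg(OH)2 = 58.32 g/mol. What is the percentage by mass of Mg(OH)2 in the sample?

76.6%

Total n(HCl) added = 0.1590 x 0.04695 = 0.007465 mol.
n(KOH) used = 0.3796 x 0.01804 = 0.006848 mol, which equals the excess n(HCl).
So n(HCl) consumed by the sample = 0.007465 - 0.006848 = 0.0006171 mol.
n(Mg(OH)2) = 0.0006171 / 2 = 0.0003085 mol.
mass Mg(OH)2 = 0.0003085 x 58.32 = 0.01799 g, so %Mg(OH)2 = 0.01799/0.0235 x 100 = 76.6%.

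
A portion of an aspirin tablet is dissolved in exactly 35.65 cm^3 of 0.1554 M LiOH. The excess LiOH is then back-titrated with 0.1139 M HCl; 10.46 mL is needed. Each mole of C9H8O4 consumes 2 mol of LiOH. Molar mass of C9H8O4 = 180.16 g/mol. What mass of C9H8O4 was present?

0.392 g

Total n(LiOH) added = 0.1554 x 0.03565 = 0.005540 mol.
n(HCl) used = 0.1139 x 0.01046 = 0.001191 mol, which equals the excess n(LiOH).
So n(LiOH) consumed by the sample = 0.005540 - 0.001191 = 0.004349 mol.
n(C9H8O4) = 0.004349 / 2 = 0.002174 mol.
mass = 0.002174 mol x 180.16 g/mol = 0.392 g.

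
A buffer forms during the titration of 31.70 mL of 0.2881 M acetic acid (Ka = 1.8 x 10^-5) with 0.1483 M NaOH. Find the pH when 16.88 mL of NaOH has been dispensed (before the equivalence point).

Initial n(CH3COOH) = 0.2881 x 0.03170 = 0.009133 mol.
n(NaOH) added = 0.1483 x 0.01688 = 0.002503 mol, converting that many moles of CH3COOH to CH3COO-.
Remaining n(CH3COOH) = 0.006629 mol; n(CH3COO-) = 0.002503 mol.
By Henderson-Hasselbalch, pH = pKa + log([A^-]/[HA]) = 4.74 + log(0.002503/0.006629) = 4.74 + (-0.42) = 4.32.

4.32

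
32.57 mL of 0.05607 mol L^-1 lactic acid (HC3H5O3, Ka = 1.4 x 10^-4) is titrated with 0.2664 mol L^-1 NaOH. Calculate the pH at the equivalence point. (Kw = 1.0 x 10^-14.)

n(HC3H5O3) = 0.05607 x 0.03257 = 0.001826 mol; V(NaOH) at equivalence = 0.001826/0.2664 = 0.006855 L.
At equivalence all the acid is converted to C3H5O3-; total volume = 0.03257 + 0.006855 = 0.03943 L, so [C3H5O3-] = 0.001826/0.03943 = 0.04632 M.
Kb = Kw/Ka = 1.0e-14 / 1.4 x 10^-4 = 7.14e-11.
[OH^-] = sqrt(Kb x [C3H5O3-]) = sqrt(7.14e-11 x 0.04632) = 1.82e-6 M.
pOH = 5.74, so pH = 14.00 - 5.74 = 8.26.

8.26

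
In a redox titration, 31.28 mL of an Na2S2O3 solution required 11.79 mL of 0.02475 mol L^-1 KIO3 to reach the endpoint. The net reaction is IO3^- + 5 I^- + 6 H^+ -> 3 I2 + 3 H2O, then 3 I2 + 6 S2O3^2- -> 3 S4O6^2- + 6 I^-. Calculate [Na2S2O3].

n(KIO3) = 0.02475 x 0.01179 = 0.0002918 mol.
From the balanced equation, 1 mol KIO3 reacts with 6 mol Na2S2O3, so n(Na2S2O3) = 0.0002918 x 6/1 = 0.001751 mol.
[Na2S2O3] = 0.001751 / 0.03128 L = 0.0560 M.

0.0560 M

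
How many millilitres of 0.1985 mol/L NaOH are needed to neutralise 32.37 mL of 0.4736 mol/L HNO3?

77.2 mL

n(HNO3) = 0.4736 mol/L x 0.03237 L = 0.01533 mol.
At equivalence n(NaOH) = n(HNO3) = 0.01533 mol.
V(NaOH) = 0.01533 / 0.1985 = 0.07723 L = 77.2 mL.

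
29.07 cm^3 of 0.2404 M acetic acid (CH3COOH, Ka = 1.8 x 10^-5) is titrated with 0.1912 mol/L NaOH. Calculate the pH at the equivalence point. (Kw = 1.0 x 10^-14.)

n(CH3COOH) = 0.2404 x 0.02907 = 0.006988 mol; V(NaOH) at equivalence = 0.006988/0.1912 = 0.03655 L.
At equivalence all the acid is converted to CH3COO-; total volume = 0.02907 + 0.03655 = 0.06562 L, so [CH3COO-] = 0.006988/0.06562 = 0.1065 M.
Kb = Kw/Ka = 1.0e-14 / 1.8 x 10^-5 = 5.56e-10.
[OH^-] = sqrt(Kb x [CH3COO-]) = sqrt(5.56e-10 x 0.1065) = 7.69e-6 M.
pOH = 5.11, so pH = 14.00 - 5.11 = 8.89.

8.89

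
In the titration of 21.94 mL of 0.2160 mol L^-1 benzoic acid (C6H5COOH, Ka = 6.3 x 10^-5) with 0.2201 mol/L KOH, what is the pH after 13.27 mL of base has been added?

4.41

Initial n(C6H5COOH) = 0.2160 x 0.02194 = 0.004739 mol.
n(KOH) added = 0.2201 x 0.01327 = 0.002921 mol, converting that many moles of C6H5COOH to C6H5COO-.
Remaining n(C6H5COOH) = 0.001818 mol; n(C6H5COO-) = 0.002921 mol.
By Henderson-Hasselbalch, pH = pKa + log([A^-]/[HA]) = 4.20 + log(0.002921/0.001818) = 4.20 + (+0.21) = 4.41.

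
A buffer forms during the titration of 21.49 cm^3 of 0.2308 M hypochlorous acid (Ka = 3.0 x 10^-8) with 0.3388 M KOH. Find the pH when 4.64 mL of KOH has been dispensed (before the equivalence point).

Initial n(HClO) = 0.2308 x 0.02149 = 0.004960 mol.
n(KOH) added = 0.3388 x 0.004640 = 0.001572 mol, converting that many moles of HClO to ClO-.
Remaining n(HClO) = 0.003388 mol; n(ClO-) = 0.001572 mol.
By Henderson-Hasselbalch, pH = pKa + log([A^-]/[HA]) = 7.52 + log(0.001572/0.003388) = 7.52 + (-0.33) = 7.19.

7.19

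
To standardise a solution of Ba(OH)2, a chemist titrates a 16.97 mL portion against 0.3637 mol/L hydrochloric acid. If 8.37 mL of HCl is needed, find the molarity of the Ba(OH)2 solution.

n(HCl) delivered = 0.3637 x 0.008370 = 0.003044 mol.
The reaction is 1 Ba(OH)2 + 2 HCl, so n(Ba(OH)2) = 0.003044 x 1/2 = 0.001522 mol.
[Ba(OH)2] = 0.001522 mol / 0.01697 L = 0.0897 M.

0.0897 M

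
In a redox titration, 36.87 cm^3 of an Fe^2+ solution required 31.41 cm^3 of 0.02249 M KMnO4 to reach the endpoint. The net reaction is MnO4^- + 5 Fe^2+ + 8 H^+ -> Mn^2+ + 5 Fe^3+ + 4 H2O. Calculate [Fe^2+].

0.0958 M

n(KMnO4) = 0.02249 x 0.03141 = 0.0007064 mol.
From the balanced equation, 1 mol KMnO4 reacts with 5 mol Fe^2+, so n(Fe^2+) = 0.0007064 x 5/1 = 0.003532 mol.
[Fe^2+] = 0.003532 / 0.03687 L = 0.0958 M.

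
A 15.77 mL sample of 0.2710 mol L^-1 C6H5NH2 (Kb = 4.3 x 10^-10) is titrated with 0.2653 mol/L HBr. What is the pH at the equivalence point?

2.75

n(C6H5NH2) = 0.2710 x 0.01577 = 0.004274 mol; V(HBr) at equivalence = 0.004274/0.2653 = 0.01611 L.
At equivalence the base is fully converted to C6H5NH3+; total volume = 0.03188 L, so [C6H5NH3+] = 0.004274/0.03188 = 0.1341 M.
Ka(C6H5NH3+) = Kw/Kb = 1.0e-14 / 4.3 x 10^-10 = 2.33e-5.
[H^+] = sqrt(Ka x [C6H5NH3+]) = sqrt(2.33e-5 x 0.1341) = 0.00177 M.
pH = -log(0.00177) = 2.75.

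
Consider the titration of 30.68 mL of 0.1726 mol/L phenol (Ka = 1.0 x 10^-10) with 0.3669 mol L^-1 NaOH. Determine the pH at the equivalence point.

11.53

n(C6H5OH) = 0.1726 x 0.03068 = 0.005295 mol; V(NaOH) at equivalence = 0.005295/0.3669 = 0.01443 L.
At equivalence all the acid is converted to C6H5O-; total volume = 0.03068 + 0.01443 = 0.04511 L, so [C6H5O-] = 0.005295/0.04511 = 0.1174 M.
Kb = Kw/Ka = 1.0e-14 / 1.0 x 10^-10 = 0.000100.
[OH^-] = sqrt(Kb x [C6H5O-]) = sqrt(0.000100 x 0.1174) = 0.00343 M.
pOH = 2.47, so pH = 14.00 - 2.47 = 11.53.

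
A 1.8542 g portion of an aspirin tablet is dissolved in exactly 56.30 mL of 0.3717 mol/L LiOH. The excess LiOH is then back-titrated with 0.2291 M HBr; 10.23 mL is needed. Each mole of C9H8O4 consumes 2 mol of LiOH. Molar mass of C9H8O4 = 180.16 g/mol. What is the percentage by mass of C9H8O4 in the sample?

90.3%

Total n(LiOH) added = 0.3717 x 0.05630 = 0.02093 mol.
n(HBr) used = 0.2291 x 0.01023 = 0.002344 mol, which equals the excess n(LiOH).
So n(LiOH) consumed by the sample = 0.02093 - 0.002344 = 0.01858 mol.
n(C9H8O4) = 0.01858 / 2 = 0.009292 mol.
mass C9H8O4 = 0.009292 x 180.16 = 1.674 g, so %C9H8O4 = 1.674/1.8542 x 100 = 90.3%.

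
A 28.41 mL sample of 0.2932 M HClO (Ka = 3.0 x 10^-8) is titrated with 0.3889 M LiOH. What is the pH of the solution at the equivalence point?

n(HClO) = 0.2932 x 0.02841 = 0.008330 mol; V(LiOH) at equivalence = 0.008330/0.3889 = 0.02142 L.
At equivalence all the acid is converted to ClO-; total volume = 0.02841 + 0.02142 = 0.04983 L, so [ClO-] = 0.008330/0.04983 = 0.1672 M.
Kb = Kw/Ka = 1.0e-14 / 3.0 x 10^-8 = 3.33e-7.
[OH^-] = sqrt(Kb x [ClO-]) = sqrt(3.33e-7 x 0.1672) = 0.000236 M.
pOH = 3.63, so pH = 14.00 - 3.63 = 10.37.

10.37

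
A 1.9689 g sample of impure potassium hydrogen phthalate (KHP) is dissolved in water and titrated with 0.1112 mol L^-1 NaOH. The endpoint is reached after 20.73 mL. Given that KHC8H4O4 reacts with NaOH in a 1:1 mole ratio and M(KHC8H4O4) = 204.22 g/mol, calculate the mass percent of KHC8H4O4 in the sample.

23.9%

n(NaOH) = 0.1112 x 0.02073 = 0.002305 mol.
n(KHC8H4O4) = 0.002305 / 1 = 0.002305 mol.
mass of KHC8H4O4 = 0.002305 x 204.22 = 0.4708 g.
% purity = 0.4708 / 1.9689 x 100 = 23.9%.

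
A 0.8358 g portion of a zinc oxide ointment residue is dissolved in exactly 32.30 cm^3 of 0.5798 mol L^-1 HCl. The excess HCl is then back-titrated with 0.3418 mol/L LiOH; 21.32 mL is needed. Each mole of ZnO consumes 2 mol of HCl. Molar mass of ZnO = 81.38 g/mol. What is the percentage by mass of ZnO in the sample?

55.7%

Total n(HCl) added = 0.5798 x 0.03230 = 0.01873 mol.
n(LiOH) used = 0.3418 x 0.02132 = 0.007287 mol, which equals the excess n(HCl).
So n(HCl) consumed by the sample = 0.01873 - 0.007287 = 0.01144 mol.
n(ZnO) = 0.01144 / 2 = 0.005720 mol.
mass ZnO = 0.005720 x 81.38 = 0.4655 g, so %ZnO = 0.4655/0.8358 x 100 = 55.7%.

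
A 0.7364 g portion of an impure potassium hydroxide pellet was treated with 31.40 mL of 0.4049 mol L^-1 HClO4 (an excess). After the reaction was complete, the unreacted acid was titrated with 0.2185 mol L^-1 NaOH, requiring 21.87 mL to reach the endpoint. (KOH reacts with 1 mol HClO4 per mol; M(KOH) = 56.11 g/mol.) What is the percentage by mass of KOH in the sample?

Total n(HClO4) added = 0.4049 x 0.03140 = 0.01271 mol.
n(NaOH) used = 0.2185 x 0.02187 = 0.004779 mol, which equals the excess n(HClO4).
So n(HClO4) consumed by the sample = 0.01271 - 0.004779 = 0.007935 mol.
n(KOH) = 0.007935 / 1 = 0.007935 mol.
mass KOH = 0.007935 x 56.11 = 0.4452 g, so %KOH = 0.4452/0.7364 x 100 = 60.5%.

60.5%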